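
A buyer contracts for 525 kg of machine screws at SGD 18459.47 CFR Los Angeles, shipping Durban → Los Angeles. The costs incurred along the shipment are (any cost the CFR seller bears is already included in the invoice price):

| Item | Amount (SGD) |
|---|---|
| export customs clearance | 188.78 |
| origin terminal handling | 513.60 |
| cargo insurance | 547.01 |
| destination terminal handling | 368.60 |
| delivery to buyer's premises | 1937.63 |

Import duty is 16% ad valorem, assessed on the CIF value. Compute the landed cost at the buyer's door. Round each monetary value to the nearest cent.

Total landed cost: SGD 24353.75

CFR: the seller pays costs through ocean freight to the destination port, but not insurance.
Already in the invoice (seller's account under CFR): export clearance, origin terminal — exclude.
CIF value = CFR price + insurance = 18459.47 + 547.01 = 19006.48
Import duty = 19006.48 × 16% = 3041.04
Buyer bears: insurance 547.01 + destination terminal 368.60 + delivery 1937.63 + duty 3041.04 = 5894.28
Landed cost = invoice 18459.47 + 5894.28 = 24353.75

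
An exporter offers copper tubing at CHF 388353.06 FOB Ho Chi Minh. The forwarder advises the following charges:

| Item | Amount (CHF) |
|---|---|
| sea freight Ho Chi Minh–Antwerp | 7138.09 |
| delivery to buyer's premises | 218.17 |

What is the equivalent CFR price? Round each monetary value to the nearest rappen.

Not relevant to the conversion: delivery — on the buyer under both terms; not part of either seller's price.
From FOB to CFR, the seller additionally bears: freight.
CFR price = 388353.06 + 7138.09 = 395491.15

CFR price: CHF 395491.15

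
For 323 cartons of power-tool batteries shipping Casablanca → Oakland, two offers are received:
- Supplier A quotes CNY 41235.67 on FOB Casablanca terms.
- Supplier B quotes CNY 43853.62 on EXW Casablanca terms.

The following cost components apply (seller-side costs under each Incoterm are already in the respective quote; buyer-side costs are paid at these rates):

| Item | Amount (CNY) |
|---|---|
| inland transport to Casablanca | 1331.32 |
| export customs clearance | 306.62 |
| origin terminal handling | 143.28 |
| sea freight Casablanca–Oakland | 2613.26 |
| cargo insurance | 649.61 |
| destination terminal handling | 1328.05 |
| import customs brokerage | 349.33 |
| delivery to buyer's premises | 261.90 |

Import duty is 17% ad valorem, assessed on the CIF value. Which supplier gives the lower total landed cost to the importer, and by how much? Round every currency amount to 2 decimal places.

Supplier A (FOB):
CIF value = FOB price + freight + insurance = 41235.67 + 2613.26 + 649.61 = 44498.54
Import duty = 44498.54 × 17% = 7564.75
Buyer bears (A): 2613.26 + 649.61 + 1328.05 + 349.33 + 261.90 = 5202.15
Landed cost (A) = invoice 41235.67 + 5202.15 + duty 7564.75 = 54002.57
Supplier B (EXW):
CIF value = EXW price + inland to port + export clearance + origin terminal + freight + insurance = 43853.62 + 1331.32 + 306.62 + 143.28 + 2613.26 + 649.61 = 48897.71
Import duty = 48897.71 × 17% = 8312.61
Buyer bears (B): 1331.32 + 306.62 + 143.28 + 2613.26 + 649.61 + 1328.05 + 349.33 + 261.90 = 6983.37
Landed cost (B) = invoice 43853.62 + 6983.37 + duty 8312.61 = 59149.60
Difference = |54002.57 − 59149.60| = 5147.03

Supplier A is cheaper by CNY 5147.03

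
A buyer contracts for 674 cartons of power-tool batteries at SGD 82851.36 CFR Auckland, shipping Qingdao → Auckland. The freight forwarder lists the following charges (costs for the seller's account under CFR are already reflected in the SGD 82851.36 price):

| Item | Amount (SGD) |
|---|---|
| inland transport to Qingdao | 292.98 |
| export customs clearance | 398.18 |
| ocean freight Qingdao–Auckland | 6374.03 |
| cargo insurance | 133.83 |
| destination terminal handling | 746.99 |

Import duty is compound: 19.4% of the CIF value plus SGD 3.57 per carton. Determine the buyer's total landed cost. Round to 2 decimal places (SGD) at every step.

CFR: the seller pays costs through ocean freight to the destination port, but not insurance.
Already in the invoice (seller's account under CFR): inland to port, export clearance, freight — exclude.
CIF value = CFR price + insurance = 82851.36 + 133.83 = 82985.19
Ad valorem component: 82985.19 × 19.4% = 16099.13
Specific component: 674 × 3.57 = 2406.18
Import duty = 16099.13 + 2406.18 = 18505.31
Buyer bears: insurance 133.83 + destination terminal 746.99 + duty 18505.31 = 19386.13
Landed cost = invoice 82851.36 + 19386.13 = 102237.49

Total landed cost: SGD 102237.49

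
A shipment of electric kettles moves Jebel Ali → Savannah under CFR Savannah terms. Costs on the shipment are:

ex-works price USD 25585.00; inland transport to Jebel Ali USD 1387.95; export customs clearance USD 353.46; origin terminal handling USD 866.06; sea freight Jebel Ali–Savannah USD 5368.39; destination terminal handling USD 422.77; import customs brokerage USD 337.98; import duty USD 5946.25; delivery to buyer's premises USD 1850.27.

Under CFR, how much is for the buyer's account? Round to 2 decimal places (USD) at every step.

CFR: the seller pays costs through ocean freight to the destination port, but not insurance.
Seller's account: goods 25585.00 + inland to port 1387.95 + export clearance 353.46 + origin terminal 866.06 + freight 5368.39 = 33560.86
Buyer's account: destination terminal 422.77 + brokerage 337.98 + duty 5946.25 + delivery 1850.27 = 8557.27

Buyer's account: USD 8557.27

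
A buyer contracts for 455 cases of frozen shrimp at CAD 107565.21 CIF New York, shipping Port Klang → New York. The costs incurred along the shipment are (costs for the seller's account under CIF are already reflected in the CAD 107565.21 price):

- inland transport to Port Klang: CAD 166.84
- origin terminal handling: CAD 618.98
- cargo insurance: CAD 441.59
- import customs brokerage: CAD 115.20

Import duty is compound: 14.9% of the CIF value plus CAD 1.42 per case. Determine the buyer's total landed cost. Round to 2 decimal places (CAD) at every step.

CIF: the seller pays costs through ocean freight and marine insurance to the destination port.
Already in the invoice (seller's account under CIF): inland to port, origin terminal, insurance — exclude.
The CIF price already equals the CIF value: 107565.21
Ad valorem component: 107565.21 × 14.9% = 16027.22
Specific component: 455 × 1.42 = 646.10
Import duty = 16027.22 + 646.10 = 16673.32
Buyer bears: brokerage 115.20 + duty 16673.32 = 16788.52
Landed cost = invoice 107565.21 + 16788.52 = 124353.73

Total landed cost: CAD 124353.73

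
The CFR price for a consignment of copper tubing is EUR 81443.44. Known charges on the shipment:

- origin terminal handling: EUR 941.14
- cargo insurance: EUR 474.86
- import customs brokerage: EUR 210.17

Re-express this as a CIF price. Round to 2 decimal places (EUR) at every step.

CIF price: EUR 81918.30

Not relevant to the conversion: origin terminal — on the seller under both CFR and CIF; already in the CFR price and stays in the CIF price. brokerage — on the buyer under both terms; not part of either seller's price.
From CFR to CIF, the seller additionally bears: insurance.
CIF price = 81443.44 + 474.86 = 81918.30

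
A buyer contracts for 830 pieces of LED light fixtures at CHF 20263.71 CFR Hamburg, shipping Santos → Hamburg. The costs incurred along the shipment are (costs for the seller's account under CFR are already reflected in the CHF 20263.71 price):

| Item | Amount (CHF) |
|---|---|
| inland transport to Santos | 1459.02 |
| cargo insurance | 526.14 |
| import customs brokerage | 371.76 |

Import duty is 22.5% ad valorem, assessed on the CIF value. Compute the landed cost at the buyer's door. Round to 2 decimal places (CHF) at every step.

Total landed cost: CHF 25839.33

CFR: the seller pays costs through ocean freight to the destination port, but not insurance.
Already in the invoice (seller's account under CFR): inland to port — exclude.
CIF value = CFR price + insurance = 20263.71 + 526.14 = 20789.85
Import duty = 20789.85 × 22.5% = 4677.72
Buyer bears: insurance 526.14 + brokerage 371.76 + duty 4677.72 = 5575.62
Landed cost = invoice 20263.71 + 5575.62 = 25839.33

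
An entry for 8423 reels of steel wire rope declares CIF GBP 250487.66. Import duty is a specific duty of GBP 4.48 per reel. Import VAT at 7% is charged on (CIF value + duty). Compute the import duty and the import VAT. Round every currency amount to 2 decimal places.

Import duty = 8423 × 4.48 = 37735.04
VAT base = CIF + duty = 250487.66 + 37735.04 = 288222.70
Import VAT = 288222.70 × 7% = 20175.59

Import duty: GBP 37735.04; import VAT: GBP 20175.59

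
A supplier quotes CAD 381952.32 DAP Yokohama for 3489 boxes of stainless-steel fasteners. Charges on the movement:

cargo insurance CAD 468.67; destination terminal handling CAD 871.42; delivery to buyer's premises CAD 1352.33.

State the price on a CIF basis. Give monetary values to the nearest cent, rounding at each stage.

Not relevant to the conversion: insurance — on the seller under both DAP and CIF; already in the DAP price and stays in the CIF price.
From DAP to CIF, the seller no longer bears: destination terminal, delivery.
CIF price = 381952.32 − 871.42 − 1352.33 = 379728.57

CIF price: CAD 379728.57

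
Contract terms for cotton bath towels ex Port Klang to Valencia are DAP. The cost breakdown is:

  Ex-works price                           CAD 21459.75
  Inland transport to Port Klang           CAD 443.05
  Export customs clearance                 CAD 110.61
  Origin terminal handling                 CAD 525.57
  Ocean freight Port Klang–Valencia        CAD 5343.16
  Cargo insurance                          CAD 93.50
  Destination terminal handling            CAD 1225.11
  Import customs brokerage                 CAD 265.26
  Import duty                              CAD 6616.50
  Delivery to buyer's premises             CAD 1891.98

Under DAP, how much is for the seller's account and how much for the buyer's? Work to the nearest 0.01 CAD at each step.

Seller: CAD 31092.73; buyer: CAD 6881.76

DAP: the seller bears all costs to the named destination except import duty and clearance.
Seller's account: goods 21459.75 + inland to port 443.05 + export clearance 110.61 + origin terminal 525.57 + freight 5343.16 + insurance 93.50 + destination terminal 1225.11 + delivery 1891.98 = 31092.73
Buyer's account: brokerage 265.26 + duty 6616.50 = 6881.76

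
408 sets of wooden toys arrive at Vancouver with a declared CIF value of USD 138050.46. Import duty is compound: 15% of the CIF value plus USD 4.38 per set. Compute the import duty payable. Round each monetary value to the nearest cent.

Import duty: USD 22494.61

Ad valorem component: 138050.46 × 15% = 20707.57
Specific component: 408 × 4.38 = 1787.04
Import duty = 20707.57 + 1787.04 = 22494.61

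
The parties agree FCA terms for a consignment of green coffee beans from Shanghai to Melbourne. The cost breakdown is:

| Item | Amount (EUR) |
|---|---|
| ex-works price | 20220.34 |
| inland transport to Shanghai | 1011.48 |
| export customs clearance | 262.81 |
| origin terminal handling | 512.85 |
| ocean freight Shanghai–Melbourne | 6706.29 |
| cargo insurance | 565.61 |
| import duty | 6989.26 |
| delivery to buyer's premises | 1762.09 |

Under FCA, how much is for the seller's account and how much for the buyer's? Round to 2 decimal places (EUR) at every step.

Seller: EUR 21494.63; buyer: EUR 16536.10

FCA: the seller delivers export-cleared goods to the carrier; the buyer bears costs from that point.
Seller's account: goods 20220.34 + inland to port 1011.48 + export clearance 262.81 = 21494.63
Buyer's account: origin terminal 512.85 + freight 6706.29 + insurance 565.61 + duty 6989.26 + delivery 1762.09 = 16536.10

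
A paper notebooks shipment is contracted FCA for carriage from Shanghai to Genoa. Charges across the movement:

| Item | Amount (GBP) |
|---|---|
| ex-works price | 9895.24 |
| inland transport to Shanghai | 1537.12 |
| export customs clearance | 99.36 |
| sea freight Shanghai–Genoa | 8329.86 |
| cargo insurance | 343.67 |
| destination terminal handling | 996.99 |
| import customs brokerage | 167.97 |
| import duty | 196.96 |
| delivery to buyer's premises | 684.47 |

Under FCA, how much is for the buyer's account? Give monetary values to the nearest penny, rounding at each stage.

Buyer's account: GBP 10719.92

FCA: the seller delivers export-cleared goods to the carrier; the buyer bears costs from that point.
Seller's account: goods 9895.24 + inland to port 1537.12 + export clearance 99.36 = 11531.72
Buyer's account: freight 8329.86 + insurance 343.67 + destination terminal 996.99 + brokerage 167.97 + duty 196.96 + delivery 684.47 = 10719.92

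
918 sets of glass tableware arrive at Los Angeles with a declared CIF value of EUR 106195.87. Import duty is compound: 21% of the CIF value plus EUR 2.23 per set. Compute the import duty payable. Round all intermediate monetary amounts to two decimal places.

Import duty: EUR 24348.27

Ad valorem component: 106195.87 × 21% = 22301.13
Specific component: 918 × 2.23 = 2047.14
Import duty = 22301.13 + 2047.14 = 24348.27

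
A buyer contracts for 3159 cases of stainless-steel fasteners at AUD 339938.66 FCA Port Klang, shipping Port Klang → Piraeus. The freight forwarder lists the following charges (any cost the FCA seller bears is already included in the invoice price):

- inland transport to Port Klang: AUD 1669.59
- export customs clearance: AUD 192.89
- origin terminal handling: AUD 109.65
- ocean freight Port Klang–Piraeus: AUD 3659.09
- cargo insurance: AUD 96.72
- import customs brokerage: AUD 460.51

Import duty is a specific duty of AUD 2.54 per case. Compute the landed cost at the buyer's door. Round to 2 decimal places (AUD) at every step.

FCA: the seller delivers export-cleared goods to the carrier; the buyer bears costs from that point.
Already in the invoice (seller's account under FCA): inland to port, export clearance — exclude.
CIF value = FCA price + origin terminal + freight + insurance = 339938.66 + 109.65 + 3659.09 + 96.72 = 343804.12
Import duty = 3159 × 2.54 = 8023.86
Buyer bears: origin terminal 109.65 + freight 3659.09 + insurance 96.72 + brokerage 460.51 + duty 8023.86 = 12349.83
Landed cost = invoice 339938.66 + 12349.83 = 352288.49

Total landed cost: AUD 352288.49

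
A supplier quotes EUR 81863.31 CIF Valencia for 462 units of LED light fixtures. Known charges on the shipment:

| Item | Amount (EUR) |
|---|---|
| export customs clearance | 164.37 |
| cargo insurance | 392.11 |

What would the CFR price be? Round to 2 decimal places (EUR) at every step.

CFR price: EUR 81471.20

Not relevant to the conversion: export clearance — on the seller under both CIF and CFR; already in the CIF price and stays in the CFR price.
From CIF to CFR, the seller no longer bears: insurance.
CFR price = 81863.31 − 392.11 = 81471.20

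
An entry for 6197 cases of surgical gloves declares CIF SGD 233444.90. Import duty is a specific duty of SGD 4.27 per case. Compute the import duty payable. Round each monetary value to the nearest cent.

Import duty = 6197 × 4.27 = 26461.19

Import duty: SGD 26461.19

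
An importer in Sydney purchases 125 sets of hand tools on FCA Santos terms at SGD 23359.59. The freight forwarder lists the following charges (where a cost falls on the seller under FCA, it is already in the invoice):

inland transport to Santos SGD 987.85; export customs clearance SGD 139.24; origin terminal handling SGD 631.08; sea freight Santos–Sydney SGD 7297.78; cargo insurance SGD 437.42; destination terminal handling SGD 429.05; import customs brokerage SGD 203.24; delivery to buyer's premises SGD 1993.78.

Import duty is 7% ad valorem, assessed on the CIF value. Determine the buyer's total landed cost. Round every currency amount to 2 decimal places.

Total landed cost: SGD 36572.75

FCA: the seller delivers export-cleared goods to the carrier; the buyer bears costs from that point.
Already in the invoice (seller's account under FCA): inland to port, export clearance — exclude.
CIF value = FCA price + origin terminal + freight + insurance = 23359.59 + 631.08 + 7297.78 + 437.42 = 31725.87
Import duty = 31725.87 × 7% = 2220.81
Buyer bears: origin terminal 631.08 + freight 7297.78 + insurance 437.42 + destination terminal 429.05 + brokerage 203.24 + delivery 1993.78 + duty 2220.81 = 13213.16
Landed cost = invoice 23359.59 + 13213.16 = 36572.75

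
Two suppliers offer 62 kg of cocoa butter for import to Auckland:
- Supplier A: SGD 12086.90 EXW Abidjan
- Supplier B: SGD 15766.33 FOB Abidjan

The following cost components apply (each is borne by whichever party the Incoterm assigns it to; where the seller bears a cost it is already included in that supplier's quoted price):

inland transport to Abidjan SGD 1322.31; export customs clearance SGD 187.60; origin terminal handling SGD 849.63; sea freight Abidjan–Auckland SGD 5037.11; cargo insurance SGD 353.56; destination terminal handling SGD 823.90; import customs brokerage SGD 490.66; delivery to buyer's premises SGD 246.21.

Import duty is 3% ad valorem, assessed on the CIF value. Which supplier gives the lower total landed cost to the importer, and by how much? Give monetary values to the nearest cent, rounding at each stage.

Supplier A is cheaper by SGD 1359.49

Supplier A (EXW):
CIF value = EXW price + inland to port + export clearance + origin terminal + freight + insurance = 12086.90 + 1322.31 + 187.60 + 849.63 + 5037.11 + 353.56 = 19837.11
Import duty = 19837.11 × 3% = 595.11
Buyer bears (A): 1322.31 + 187.60 + 849.63 + 5037.11 + 353.56 + 823.90 + 490.66 + 246.21 = 9310.98
Landed cost (A) = invoice 12086.90 + 9310.98 + duty 595.11 = 21992.99
Supplier B (FOB):
CIF value = FOB price + freight + insurance = 15766.33 + 5037.11 + 353.56 = 21157.00
Import duty = 21157.00 × 3% = 634.71
Buyer bears (B): 5037.11 + 353.56 + 823.90 + 490.66 + 246.21 = 6951.44
Landed cost (B) = invoice 15766.33 + 6951.44 + duty 634.71 = 23352.48
Difference = |21992.99 − 23352.48| = 1359.49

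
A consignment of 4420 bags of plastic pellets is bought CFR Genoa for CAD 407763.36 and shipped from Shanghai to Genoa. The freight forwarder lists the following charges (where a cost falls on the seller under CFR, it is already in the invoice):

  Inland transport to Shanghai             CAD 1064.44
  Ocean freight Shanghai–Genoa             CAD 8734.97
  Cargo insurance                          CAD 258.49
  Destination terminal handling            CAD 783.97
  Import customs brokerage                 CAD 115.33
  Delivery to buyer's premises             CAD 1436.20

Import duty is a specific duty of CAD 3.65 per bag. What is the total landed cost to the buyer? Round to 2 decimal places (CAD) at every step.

CFR: the seller pays costs through ocean freight to the destination port, but not insurance.
Already in the invoice (seller's account under CFR): inland to port, freight — exclude.
CIF value = CFR price + insurance = 407763.36 + 258.49 = 408021.85
Import duty = 4420 × 3.65 = 16133.00
Buyer bears: insurance 258.49 + destination terminal 783.97 + brokerage 115.33 + delivery 1436.20 + duty 16133.00 = 18726.99
Landed cost = invoice 407763.36 + 18726.99 = 426490.35

Total landed cost: CAD 426490.35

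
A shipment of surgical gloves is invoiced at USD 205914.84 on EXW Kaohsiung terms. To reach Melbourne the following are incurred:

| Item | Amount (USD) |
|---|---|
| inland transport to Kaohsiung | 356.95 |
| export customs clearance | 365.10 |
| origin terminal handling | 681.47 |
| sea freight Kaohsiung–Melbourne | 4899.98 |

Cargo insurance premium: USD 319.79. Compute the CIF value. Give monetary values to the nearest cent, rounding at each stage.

CIF = EXW price + pre-shipment costs + freight + insurance
CIF = 205914.84 + 356.95 + 365.10 + 681.47 + 4899.98 + 319.79 = 212538.13

CIF value: USD 212538.13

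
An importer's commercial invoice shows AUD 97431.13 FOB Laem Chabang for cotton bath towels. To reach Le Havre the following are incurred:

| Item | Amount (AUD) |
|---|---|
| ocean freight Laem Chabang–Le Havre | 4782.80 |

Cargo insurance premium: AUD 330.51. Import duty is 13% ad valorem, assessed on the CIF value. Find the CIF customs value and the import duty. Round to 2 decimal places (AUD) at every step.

CIF = FOB price + freight + insurance
CIF = 97431.13 + 4782.80 + 330.51 = 102544.44
Import duty = 102544.44 × 13% = 13330.78

CIF value: AUD 102544.44; import duty: AUD 13330.78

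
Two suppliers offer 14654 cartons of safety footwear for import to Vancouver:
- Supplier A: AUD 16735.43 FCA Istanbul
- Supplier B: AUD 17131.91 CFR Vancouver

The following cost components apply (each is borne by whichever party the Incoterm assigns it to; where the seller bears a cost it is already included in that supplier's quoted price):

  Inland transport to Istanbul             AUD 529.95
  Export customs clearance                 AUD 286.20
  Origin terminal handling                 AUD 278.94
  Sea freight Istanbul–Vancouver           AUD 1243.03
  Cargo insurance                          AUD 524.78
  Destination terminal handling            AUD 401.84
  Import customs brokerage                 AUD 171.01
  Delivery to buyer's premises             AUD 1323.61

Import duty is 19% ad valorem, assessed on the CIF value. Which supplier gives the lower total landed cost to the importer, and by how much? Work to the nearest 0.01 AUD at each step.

Supplier B is cheaper by AUD 1339.33

Supplier A (FCA):
CIF value = FCA price + origin terminal + freight + insurance = 16735.43 + 278.94 + 1243.03 + 524.78 = 18782.18
Import duty = 18782.18 × 19% = 3568.61
Buyer bears (A): 278.94 + 1243.03 + 524.78 + 401.84 + 171.01 + 1323.61 = 3943.21
Landed cost (A) = invoice 16735.43 + 3943.21 + duty 3568.61 = 24247.25
Supplier B (CFR):
CIF value = CFR price + insurance = 17131.91 + 524.78 = 17656.69
Import duty = 17656.69 × 19% = 3354.77
Buyer bears (B): 524.78 + 401.84 + 171.01 + 1323.61 = 2421.24
Landed cost (B) = invoice 17131.91 + 2421.24 + duty 3354.77 = 22907.92
Difference = |24247.25 − 22907.92| = 1339.33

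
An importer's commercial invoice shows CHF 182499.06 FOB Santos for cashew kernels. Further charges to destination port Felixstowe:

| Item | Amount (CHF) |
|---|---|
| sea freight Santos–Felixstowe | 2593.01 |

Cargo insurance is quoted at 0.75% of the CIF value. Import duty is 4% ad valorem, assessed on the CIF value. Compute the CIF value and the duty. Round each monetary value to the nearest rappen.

CIF value: CHF 186490.75; import duty: CHF 7459.63

Let C be the CIF value. C = FOB price + freight + 0.75% × C
C − 0.75% × C = 182499.06 + 2593.01
0.9925 × C = 185092.07
C = 185092.07 / 0.9925 = 186490.75
Insurance premium = 0.75% × 186490.75 = 1398.68
Import duty = 186490.75 × 4% = 7459.63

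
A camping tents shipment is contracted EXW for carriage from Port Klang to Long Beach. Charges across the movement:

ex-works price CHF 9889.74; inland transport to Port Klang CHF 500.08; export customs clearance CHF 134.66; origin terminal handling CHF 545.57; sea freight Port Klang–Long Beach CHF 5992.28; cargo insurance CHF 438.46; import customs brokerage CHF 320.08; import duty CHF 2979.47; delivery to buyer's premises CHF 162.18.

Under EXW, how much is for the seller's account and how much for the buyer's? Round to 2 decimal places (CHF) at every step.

Seller: CHF 9889.74; buyer: CHF 11072.78

EXW: the seller makes goods available at their premises; the buyer bears all onward costs.
Seller's account: goods 9889.74 = 9889.74
Buyer's account: inland to port 500.08 + export clearance 134.66 + origin terminal 545.57 + freight 5992.28 + insurance 438.46 + brokerage 320.08 + duty 2979.47 + delivery 162.18 = 11072.78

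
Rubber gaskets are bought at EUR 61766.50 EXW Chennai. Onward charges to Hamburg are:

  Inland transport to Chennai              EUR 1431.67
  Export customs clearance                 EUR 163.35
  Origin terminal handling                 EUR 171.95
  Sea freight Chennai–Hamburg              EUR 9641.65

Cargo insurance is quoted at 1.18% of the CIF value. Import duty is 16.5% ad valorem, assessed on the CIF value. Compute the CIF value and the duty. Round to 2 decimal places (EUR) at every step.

Let C be the CIF value. C = EXW price + pre-shipment costs + freight + 1.18% × C
C − 1.18% × C = 61766.50 + 1431.67 + 163.35 + 171.95 + 9641.65
0.9882 × C = 73175.12
C = 73175.12 / 0.9882 = 74048.90
Insurance premium = 1.18% × 74048.90 = 873.78
Import duty = 74048.90 × 16.5% = 12218.07

CIF value: EUR 74048.90; import duty: EUR 12218.07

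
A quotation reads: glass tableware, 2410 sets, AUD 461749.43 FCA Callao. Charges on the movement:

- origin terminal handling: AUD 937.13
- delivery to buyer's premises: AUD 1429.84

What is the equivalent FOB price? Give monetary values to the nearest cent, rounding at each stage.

Not relevant to the conversion: delivery — on the buyer under both terms; not part of either seller's price.
From FCA to FOB, the seller additionally bears: origin terminal.
FOB price = 461749.43 + 937.13 = 462686.56

FOB price: AUD 462686.56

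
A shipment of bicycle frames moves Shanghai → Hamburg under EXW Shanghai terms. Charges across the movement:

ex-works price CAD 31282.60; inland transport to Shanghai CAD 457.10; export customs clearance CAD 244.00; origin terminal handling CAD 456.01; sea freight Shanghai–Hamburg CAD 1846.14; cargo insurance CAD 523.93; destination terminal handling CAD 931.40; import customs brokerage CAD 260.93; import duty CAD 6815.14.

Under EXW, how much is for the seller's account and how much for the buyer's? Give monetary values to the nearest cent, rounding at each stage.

Seller: CAD 31282.60; buyer: CAD 11534.65

EXW: the seller makes goods available at their premises; the buyer bears all onward costs.
Seller's account: goods 31282.60 = 31282.60
Buyer's account: inland to port 457.10 + export clearance 244.00 + origin terminal 456.01 + freight 1846.14 + insurance 523.93 + destination terminal 931.40 + brokerage 260.93 + duty 6815.14 = 11534.65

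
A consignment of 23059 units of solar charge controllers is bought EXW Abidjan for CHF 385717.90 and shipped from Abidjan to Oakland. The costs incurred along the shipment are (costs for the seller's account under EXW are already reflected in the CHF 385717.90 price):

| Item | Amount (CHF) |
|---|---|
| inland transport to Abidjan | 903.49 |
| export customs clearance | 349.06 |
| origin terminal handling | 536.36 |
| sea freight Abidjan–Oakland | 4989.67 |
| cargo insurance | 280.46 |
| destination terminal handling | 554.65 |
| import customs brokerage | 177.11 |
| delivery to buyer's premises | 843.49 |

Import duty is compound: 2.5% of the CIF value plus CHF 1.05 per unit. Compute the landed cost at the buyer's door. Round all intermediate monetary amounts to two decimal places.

EXW: the seller makes goods available at their premises; the buyer bears all onward costs.
CIF value = EXW price + inland to port + export clearance + origin terminal + freight + insurance = 385717.90 + 903.49 + 349.06 + 536.36 + 4989.67 + 280.46 = 392776.94
Ad valorem component: 392776.94 × 2.5% = 9819.42
Specific component: 23059 × 1.05 = 24211.95
Import duty = 9819.42 + 24211.95 = 34031.37
Buyer bears: inland to port 903.49 + export clearance 349.06 + origin terminal 536.36 + freight 4989.67 + insurance 280.46 + destination terminal 554.65 + brokerage 177.11 + delivery 843.49 + duty 34031.37 = 42665.66
Landed cost = invoice 385717.90 + 42665.66 = 428383.56

Total landed cost: CHF 428383.56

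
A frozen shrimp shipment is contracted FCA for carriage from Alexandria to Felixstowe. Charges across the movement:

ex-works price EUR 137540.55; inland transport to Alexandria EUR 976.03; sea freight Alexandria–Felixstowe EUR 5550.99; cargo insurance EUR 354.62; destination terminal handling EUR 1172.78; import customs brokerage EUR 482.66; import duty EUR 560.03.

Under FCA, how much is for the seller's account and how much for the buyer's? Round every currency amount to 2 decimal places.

Seller: EUR 138516.58; buyer: EUR 8121.08

FCA: the seller delivers export-cleared goods to the carrier; the buyer bears costs from that point.
Seller's account: goods 137540.55 + inland to port 976.03 = 138516.58
Buyer's account: freight 5550.99 + insurance 354.62 + destination terminal 1172.78 + brokerage 482.66 + duty 560.03 = 8121.08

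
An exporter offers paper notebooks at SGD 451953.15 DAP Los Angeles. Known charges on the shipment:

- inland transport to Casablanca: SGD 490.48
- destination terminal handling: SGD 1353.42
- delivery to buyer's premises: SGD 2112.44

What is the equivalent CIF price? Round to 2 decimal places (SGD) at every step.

CIF price: SGD 448487.29

Not relevant to the conversion: inland to port — on the seller under both DAP and CIF; already in the DAP price and stays in the CIF price.
From DAP to CIF, the seller no longer bears: destination terminal, delivery.
CIF price = 451953.15 − 1353.42 − 2112.44 = 448487.29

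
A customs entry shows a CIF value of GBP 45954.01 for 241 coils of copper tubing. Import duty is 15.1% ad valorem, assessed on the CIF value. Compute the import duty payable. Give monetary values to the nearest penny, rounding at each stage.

Import duty = 45954.01 × 15.1% = 6939.06

Import duty: GBP 6939.06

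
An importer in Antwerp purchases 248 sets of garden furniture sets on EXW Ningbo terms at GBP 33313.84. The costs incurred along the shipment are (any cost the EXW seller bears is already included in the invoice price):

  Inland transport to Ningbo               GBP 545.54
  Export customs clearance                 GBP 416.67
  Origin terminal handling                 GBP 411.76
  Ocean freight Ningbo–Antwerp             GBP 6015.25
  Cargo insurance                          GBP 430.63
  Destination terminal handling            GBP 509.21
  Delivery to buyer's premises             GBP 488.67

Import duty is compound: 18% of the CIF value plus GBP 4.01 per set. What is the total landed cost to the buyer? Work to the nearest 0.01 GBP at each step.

EXW: the seller makes goods available at their premises; the buyer bears all onward costs.
CIF value = EXW price + inland to port + export clearance + origin terminal + freight + insurance = 33313.84 + 545.54 + 416.67 + 411.76 + 6015.25 + 430.63 = 41133.69
Ad valorem component: 41133.69 × 18% = 7404.06
Specific component: 248 × 4.01 = 994.48
Import duty = 7404.06 + 994.48 = 8398.54
Buyer bears: inland to port 545.54 + export clearance 416.67 + origin terminal 411.76 + freight 6015.25 + insurance 430.63 + destination terminal 509.21 + delivery 488.67 + duty 8398.54 = 17216.27
Landed cost = invoice 33313.84 + 17216.27 = 50530.11

Total landed cost: GBP 50530.11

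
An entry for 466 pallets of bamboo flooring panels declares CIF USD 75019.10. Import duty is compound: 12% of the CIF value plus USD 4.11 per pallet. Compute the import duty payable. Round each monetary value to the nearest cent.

Ad valorem component: 75019.10 × 12% = 9002.29
Specific component: 466 × 4.11 = 1915.26
Import duty = 9002.29 + 1915.26 = 10917.55

Import duty: USD 10917.55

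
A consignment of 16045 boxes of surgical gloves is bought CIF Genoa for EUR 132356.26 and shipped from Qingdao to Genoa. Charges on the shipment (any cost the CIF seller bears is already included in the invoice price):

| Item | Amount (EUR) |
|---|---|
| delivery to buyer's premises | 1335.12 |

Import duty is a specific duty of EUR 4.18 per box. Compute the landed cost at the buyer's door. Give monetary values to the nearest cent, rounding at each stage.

Total landed cost: EUR 200759.48

CIF: the seller pays costs through ocean freight and marine insurance to the destination port.
The CIF price already equals the CIF value: 132356.26
Import duty = 16045 × 4.18 = 67068.10
Buyer bears: delivery 1335.12 + duty 67068.10 = 68403.22
Landed cost = invoice 132356.26 + 68403.22 = 200759.48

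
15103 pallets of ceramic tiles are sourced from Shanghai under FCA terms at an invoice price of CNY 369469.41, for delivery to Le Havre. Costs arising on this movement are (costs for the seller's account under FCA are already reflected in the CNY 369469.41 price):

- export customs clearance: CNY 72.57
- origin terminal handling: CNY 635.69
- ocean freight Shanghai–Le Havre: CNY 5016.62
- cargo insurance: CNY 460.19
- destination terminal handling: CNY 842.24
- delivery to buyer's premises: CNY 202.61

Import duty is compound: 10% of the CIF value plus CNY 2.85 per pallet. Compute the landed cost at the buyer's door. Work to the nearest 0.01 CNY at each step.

Total landed cost: CNY 457228.50

FCA: the seller delivers export-cleared goods to the carrier; the buyer bears costs from that point.
Already in the invoice (seller's account under FCA): export clearance — exclude.
CIF value = FCA price + origin terminal + freight + insurance = 369469.41 + 635.69 + 5016.62 + 460.19 = 375581.91
Ad valorem component: 375581.91 × 10% = 37558.19
Specific component: 15103 × 2.85 = 43043.55
Import duty = 37558.19 + 43043.55 = 80601.74
Buyer bears: origin terminal 635.69 + freight 5016.62 + insurance 460.19 + destination terminal 842.24 + delivery 202.61 + duty 80601.74 = 87759.09
Landed cost = invoice 369469.41 + 87759.09 = 457228.50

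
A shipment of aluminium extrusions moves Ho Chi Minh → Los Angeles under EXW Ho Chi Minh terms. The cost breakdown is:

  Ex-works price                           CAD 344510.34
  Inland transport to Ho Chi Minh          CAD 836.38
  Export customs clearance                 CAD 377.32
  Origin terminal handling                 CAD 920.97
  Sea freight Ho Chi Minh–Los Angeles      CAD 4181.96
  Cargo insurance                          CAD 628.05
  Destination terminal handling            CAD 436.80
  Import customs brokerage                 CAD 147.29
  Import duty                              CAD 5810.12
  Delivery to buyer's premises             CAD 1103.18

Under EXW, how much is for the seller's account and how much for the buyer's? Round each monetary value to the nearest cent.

Seller: CAD 344510.34; buyer: CAD 14442.07

EXW: the seller makes goods available at their premises; the buyer bears all onward costs.
Seller's account: goods 344510.34 = 344510.34
Buyer's account: inland to port 836.38 + export clearance 377.32 + origin terminal 920.97 + freight 4181.96 + insurance 628.05 + destination terminal 436.80 + brokerage 147.29 + duty 5810.12 + delivery 1103.18 = 14442.07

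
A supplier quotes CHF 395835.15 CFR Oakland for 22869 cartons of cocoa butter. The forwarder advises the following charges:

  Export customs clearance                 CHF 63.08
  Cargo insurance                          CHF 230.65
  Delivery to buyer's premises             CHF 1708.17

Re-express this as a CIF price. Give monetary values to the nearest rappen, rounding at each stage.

CIF price: CHF 396065.80

Not relevant to the conversion: export clearance — on the seller under both CFR and CIF; already in the CFR price and stays in the CIF price. delivery — on the buyer under both terms; not part of either seller's price.
From CFR to CIF, the seller additionally bears: insurance.
CIF price = 395835.15 + 230.65 = 396065.80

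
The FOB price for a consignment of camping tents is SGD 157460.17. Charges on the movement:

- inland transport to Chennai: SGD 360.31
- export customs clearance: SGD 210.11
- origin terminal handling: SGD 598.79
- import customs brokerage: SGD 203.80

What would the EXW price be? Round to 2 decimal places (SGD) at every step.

EXW price: SGD 156290.96

Not relevant to the conversion: brokerage — on the buyer under both terms; not part of either seller's price.
From FOB to EXW, the seller no longer bears: inland to port, export clearance, origin terminal.
EXW price = 157460.17 − 360.31 − 210.11 − 598.79 = 156290.96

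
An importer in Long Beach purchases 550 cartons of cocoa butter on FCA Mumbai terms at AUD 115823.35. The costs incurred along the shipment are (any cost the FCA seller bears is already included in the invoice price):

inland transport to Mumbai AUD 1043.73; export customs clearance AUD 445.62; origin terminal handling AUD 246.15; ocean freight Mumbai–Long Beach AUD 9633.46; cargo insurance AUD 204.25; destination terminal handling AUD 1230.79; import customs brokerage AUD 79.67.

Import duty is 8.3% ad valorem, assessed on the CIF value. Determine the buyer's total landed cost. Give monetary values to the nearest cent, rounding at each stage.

Total landed cost: AUD 137667.97

FCA: the seller delivers export-cleared goods to the carrier; the buyer bears costs from that point.
Already in the invoice (seller's account under FCA): inland to port, export clearance — exclude.
CIF value = FCA price + origin terminal + freight + insurance = 115823.35 + 246.15 + 9633.46 + 204.25 = 125907.21
Import duty = 125907.21 × 8.3% = 10450.30
Buyer bears: origin terminal 246.15 + freight 9633.46 + insurance 204.25 + destination terminal 1230.79 + brokerage 79.67 + duty 10450.30 = 21844.62
Landed cost = invoice 115823.35 + 21844.62 = 137667.97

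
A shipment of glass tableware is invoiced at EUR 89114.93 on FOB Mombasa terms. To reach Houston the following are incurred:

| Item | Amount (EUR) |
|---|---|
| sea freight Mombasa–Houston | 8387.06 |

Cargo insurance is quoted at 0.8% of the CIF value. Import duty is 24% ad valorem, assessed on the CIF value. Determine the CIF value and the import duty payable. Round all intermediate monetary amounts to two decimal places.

Let C be the CIF value. C = FOB price + freight + 0.8% × C
C − 0.8% × C = 89114.93 + 8387.06
0.992 × C = 97501.99
C = 97501.99 / 0.992 = 98288.30
Insurance premium = 0.8% × 98288.30 = 786.31
Import duty = 98288.30 × 24% = 23589.19

CIF value: EUR 98288.30; import duty: EUR 23589.19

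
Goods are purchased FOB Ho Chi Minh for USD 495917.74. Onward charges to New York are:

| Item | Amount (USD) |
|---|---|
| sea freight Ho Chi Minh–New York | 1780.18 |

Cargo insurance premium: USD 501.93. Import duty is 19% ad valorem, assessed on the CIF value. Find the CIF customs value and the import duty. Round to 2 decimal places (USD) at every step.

CIF = FOB price + freight + insurance
CIF = 495917.74 + 1780.18 + 501.93 = 498199.85
Import duty = 498199.85 × 19% = 94657.97

CIF value: USD 498199.85; import duty: USD 94657.97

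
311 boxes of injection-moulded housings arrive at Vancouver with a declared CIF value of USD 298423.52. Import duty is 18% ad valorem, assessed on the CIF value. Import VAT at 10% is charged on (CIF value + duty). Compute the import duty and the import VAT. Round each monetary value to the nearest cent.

Import duty: USD 53716.23; import VAT: USD 35213.98

Import duty = 298423.52 × 18% = 53716.23
VAT base = CIF + duty = 298423.52 + 53716.23 = 352139.75
Import VAT = 352139.75 × 10% = 35213.98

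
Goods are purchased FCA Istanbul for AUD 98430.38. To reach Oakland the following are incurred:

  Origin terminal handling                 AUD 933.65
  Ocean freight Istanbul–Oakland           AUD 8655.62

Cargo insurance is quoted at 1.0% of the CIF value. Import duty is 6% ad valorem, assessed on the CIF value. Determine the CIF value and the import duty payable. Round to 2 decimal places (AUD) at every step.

Let C be the CIF value. C = FCA price + pre-shipment costs + freight + 1.0% × C
C − 1.0% × C = 98430.38 + 933.65 + 8655.62
0.99 × C = 108019.65
C = 108019.65 / 0.99 = 109110.76
Insurance premium = 1.0% × 109110.76 = 1091.11
Import duty = 109110.76 × 6% = 6546.65

CIF value: AUD 109110.76; import duty: AUD 6546.65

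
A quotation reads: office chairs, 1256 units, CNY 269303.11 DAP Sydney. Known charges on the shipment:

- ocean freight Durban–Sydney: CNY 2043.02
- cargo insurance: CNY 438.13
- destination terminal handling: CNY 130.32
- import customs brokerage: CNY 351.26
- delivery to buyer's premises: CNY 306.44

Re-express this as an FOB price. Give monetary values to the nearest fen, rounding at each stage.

FOB price: CNY 266385.20

Not relevant to the conversion: brokerage — on the buyer under both terms; not part of either seller's price.
From DAP to FOB, the seller no longer bears: freight, insurance, destination terminal, delivery.
FOB price = 269303.11 − 2043.02 − 438.13 − 130.32 − 306.44 = 266385.20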